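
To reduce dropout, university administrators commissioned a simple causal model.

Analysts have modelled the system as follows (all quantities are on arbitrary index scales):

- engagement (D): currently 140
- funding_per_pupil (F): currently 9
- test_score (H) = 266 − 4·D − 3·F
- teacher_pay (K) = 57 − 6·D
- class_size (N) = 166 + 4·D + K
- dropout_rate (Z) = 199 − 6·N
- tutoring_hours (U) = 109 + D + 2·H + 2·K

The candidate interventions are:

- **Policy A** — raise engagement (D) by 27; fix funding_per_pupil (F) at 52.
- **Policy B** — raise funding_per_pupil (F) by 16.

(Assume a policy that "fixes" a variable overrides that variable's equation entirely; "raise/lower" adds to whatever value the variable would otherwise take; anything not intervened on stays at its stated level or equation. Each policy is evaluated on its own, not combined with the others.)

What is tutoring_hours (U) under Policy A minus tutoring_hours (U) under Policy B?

Policy A (D + 27, F := 52):
  D = 140 + 27 = 167
  F = 52
  H = 266 − 4·167 − 3·52 = -558
  K = 57 − 6·167 = -945
  U = 109 + 167 + 2·(-558) + 2·(-945) = -2730
Policy B (F + 16):
  D = 140
  F = 9 + 16 = 25
  H = 266 − 4·140 − 3·25 = -369
  K = 57 − 6·140 = -783
  U = 109 + 140 + 2·(-369) + 2·(-783) = -2055
U: -2730 − (-2055) = -675

-675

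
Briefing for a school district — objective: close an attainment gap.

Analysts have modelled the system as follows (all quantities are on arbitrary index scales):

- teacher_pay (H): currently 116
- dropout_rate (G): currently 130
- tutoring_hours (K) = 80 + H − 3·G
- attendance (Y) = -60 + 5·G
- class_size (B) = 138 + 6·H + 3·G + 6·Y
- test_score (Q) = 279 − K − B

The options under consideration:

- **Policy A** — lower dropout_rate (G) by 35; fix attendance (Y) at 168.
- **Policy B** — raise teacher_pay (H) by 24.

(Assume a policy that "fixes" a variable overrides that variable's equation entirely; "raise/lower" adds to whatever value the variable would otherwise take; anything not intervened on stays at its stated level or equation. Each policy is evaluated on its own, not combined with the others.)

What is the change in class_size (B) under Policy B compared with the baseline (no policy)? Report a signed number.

Baseline:
  H = 116
  G = 130
  Y = -60 + 5·130 = 590
  B = 138 + 6·116 + 3·130 + 6·590 = 4764
Policy B (H + 24):
  H = 116 + 24 = 140
  G = 130
  Y = -60 + 5·130 = 590
  B = 138 + 6·140 + 3·130 + 6·590 = 4908
Change in B: 4908 − 4764 = 144

144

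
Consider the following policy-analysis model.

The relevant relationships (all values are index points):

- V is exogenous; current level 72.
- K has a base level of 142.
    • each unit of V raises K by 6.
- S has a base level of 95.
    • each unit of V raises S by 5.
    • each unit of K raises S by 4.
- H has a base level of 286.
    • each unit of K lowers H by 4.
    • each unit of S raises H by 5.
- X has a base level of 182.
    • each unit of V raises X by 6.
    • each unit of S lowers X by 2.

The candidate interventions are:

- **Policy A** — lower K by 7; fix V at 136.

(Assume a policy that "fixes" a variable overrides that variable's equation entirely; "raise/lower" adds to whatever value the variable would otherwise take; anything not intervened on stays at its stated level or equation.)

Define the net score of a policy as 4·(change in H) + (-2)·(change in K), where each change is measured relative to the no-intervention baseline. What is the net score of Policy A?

29774

Baseline:
  V = 72
  K = 142 + 6·72 = 574
  S = 95 + 5·72 + 4·574 = 2751
  H = 286 − 4·574 + 5·2751 = 11745
Policy A (K − 7, V := 136):
  V = 136
  K = 142 + 6·136 (−7 from intervention) = 951
  S = 95 + 5·136 + 4·951 = 4579
  H = 286 − 4·951 + 5·4579 = 19377
ΔH = 19377 − 11745 = 7632; ΔK = 951 − 574 = 377
Score = 4·7632 + (-2)·377 = 29774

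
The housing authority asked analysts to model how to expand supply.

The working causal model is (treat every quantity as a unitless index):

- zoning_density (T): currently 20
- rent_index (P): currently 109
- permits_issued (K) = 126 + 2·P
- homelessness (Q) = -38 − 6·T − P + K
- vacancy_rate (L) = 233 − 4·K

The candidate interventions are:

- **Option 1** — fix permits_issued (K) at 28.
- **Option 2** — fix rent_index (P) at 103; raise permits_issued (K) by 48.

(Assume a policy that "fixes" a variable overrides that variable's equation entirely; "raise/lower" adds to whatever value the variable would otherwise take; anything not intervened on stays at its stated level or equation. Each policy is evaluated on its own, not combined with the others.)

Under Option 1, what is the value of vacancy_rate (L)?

Option 1 (K := 28):
  P = 109
  K = 28
  L = 233 − 4·28 = 121

121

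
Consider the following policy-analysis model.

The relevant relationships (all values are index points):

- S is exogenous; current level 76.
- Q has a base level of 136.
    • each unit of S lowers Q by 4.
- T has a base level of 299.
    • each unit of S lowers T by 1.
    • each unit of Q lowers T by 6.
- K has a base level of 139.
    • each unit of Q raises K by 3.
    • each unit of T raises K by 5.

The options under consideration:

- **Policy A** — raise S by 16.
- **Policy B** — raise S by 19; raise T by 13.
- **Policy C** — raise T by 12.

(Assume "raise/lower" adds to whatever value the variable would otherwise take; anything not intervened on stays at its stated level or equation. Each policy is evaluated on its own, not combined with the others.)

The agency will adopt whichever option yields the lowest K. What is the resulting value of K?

5850

Policy A (S + 16):
  S = 76 + 16 = 92
  Q = 136 − 4·92 = -232
  T = 299 − 92 − 6·(-232) = 1599
  K = 139 + 3·(-232) + 5·1599 = 7438
Policy B (S + 19, T + 13):
  S = 76 + 19 = 95
  Q = 136 − 4·95 = -244
  T = 299 − 95 − 6·(-244) (+13 from intervention) = 1681
  K = 139 + 3·(-244) + 5·1681 = 7812
Policy C (T + 12):
  S = 76
  Q = 136 − 4·76 = -168
  T = 299 − 76 − 6·(-168) (+12 from intervention) = 1243
  K = 139 + 3·(-168) + 5·1243 = 5850
Comparing — Policy A: K=7438, Policy B: K=7812, Policy C: K=5850. Lowest is 5850 (Policy C).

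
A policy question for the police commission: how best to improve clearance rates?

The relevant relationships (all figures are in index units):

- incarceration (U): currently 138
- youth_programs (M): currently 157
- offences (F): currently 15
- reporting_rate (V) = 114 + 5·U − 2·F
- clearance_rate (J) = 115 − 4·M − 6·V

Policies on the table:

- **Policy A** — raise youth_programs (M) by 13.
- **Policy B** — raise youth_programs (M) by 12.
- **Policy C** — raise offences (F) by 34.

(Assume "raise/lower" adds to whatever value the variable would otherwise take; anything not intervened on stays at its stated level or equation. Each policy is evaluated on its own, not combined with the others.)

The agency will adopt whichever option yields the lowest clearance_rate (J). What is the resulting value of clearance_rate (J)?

-5209

Policy A (M + 13):
  U = 138
  M = 157 + 13 = 170
  F = 15
  V = 114 + 5·138 − 2·15 = 774
  J = 115 − 4·170 − 6·774 = -5209
Policy B (M + 12):
  U = 138
  M = 157 + 12 = 169
  F = 15
  V = 114 + 5·138 − 2·15 = 774
  J = 115 − 4·169 − 6·774 = -5205
Policy C (F + 34):
  U = 138
  M = 157
  F = 15 + 34 = 49
  V = 114 + 5·138 − 2·49 = 706
  J = 115 − 4·157 − 6·706 = -4749
Comparing — Policy A: J=-5209, Policy B: J=-5205, Policy C: J=-4749. Lowest is -5209 (Policy A).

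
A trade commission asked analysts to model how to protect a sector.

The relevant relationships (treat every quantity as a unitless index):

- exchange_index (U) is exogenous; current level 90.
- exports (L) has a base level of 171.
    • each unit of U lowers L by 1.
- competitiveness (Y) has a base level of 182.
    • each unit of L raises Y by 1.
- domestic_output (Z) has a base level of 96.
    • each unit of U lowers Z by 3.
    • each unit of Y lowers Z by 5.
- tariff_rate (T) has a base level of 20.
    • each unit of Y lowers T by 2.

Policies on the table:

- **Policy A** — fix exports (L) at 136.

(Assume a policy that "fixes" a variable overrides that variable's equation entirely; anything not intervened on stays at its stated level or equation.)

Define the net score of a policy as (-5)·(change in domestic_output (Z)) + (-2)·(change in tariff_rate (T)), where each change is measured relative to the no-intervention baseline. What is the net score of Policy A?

1595

Baseline:
  U = 90
  L = 171 − 90 = 81
  Y = 182 + 81 = 263
  Z = 96 − 3·90 − 5·263 = -1489
  T = 20 − 2·263 = -506
Policy A (L := 136):
  U = 90
  L = 136
  Y = 182 + 136 = 318
  Z = 96 − 3·90 − 5·318 = -1764
  T = 20 − 2·318 = -616
ΔZ = -1764 − (-1489) = -275; ΔT = -616 − (-506) = -110
Score = (-5)·(-275) + (-2)·(-110) = 1595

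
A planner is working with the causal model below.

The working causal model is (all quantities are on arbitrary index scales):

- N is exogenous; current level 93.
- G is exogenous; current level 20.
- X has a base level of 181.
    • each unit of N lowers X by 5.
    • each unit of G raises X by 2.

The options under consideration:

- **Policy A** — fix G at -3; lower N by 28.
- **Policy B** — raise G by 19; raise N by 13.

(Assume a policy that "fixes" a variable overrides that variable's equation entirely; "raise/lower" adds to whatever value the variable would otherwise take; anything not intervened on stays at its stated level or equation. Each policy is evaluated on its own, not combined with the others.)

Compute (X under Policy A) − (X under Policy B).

121

Policy A (G := -3, N − 28):
  N = 93 − 28 = 65
  G = -3
  X = 181 − 5·65 + 2·(-3) = -150
Policy B (G + 19, N + 13):
  N = 93 + 13 = 106
  G = 20 + 19 = 39
  X = 181 − 5·106 + 2·39 = -271
X: -150 − (-271) = 121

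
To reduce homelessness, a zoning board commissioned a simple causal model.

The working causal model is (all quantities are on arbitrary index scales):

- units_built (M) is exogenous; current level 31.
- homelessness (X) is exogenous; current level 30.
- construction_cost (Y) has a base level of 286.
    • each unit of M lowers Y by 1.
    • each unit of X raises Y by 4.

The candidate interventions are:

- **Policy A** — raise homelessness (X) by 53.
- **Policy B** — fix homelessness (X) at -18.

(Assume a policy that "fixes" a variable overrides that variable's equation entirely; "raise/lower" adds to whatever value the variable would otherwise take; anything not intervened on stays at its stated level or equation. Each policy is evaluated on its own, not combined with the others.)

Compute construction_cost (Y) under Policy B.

183

Policy B (X := -18):
  M = 31
  X = -18
  Y = 286 − 31 + 4·(-18) = 183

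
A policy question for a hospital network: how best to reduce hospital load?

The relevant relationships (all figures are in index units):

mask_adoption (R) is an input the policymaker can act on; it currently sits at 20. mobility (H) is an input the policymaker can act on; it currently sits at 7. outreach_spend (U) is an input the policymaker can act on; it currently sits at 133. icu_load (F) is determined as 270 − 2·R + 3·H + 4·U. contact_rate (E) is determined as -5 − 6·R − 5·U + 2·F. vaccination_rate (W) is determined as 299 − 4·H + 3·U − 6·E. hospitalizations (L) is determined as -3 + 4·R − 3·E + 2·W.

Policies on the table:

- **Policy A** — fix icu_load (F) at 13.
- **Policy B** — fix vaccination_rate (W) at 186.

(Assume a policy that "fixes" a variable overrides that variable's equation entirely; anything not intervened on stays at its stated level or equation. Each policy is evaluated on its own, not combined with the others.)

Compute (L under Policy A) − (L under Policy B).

14756

Policy A (F := 13):
  R = 20
  H = 7
  U = 133
  F = 13
  E = -5 − 6·20 − 5·133 + 2·13 = -764
  W = 299 − 4·7 + 3·133 − 6·(-764) = 5254
  L = -3 + 4·20 − 3·(-764) + 2·5254 = 12877
Policy B (W := 186):
  R = 20
  H = 7
  U = 133
  F = 270 − 2·20 + 3·7 + 4·133 = 783
  E = -5 − 6·20 − 5·133 + 2·783 = 776
  W = 186
  L = -3 + 4·20 − 3·776 + 2·186 = -1879
L: 12877 − (-1879) = 14756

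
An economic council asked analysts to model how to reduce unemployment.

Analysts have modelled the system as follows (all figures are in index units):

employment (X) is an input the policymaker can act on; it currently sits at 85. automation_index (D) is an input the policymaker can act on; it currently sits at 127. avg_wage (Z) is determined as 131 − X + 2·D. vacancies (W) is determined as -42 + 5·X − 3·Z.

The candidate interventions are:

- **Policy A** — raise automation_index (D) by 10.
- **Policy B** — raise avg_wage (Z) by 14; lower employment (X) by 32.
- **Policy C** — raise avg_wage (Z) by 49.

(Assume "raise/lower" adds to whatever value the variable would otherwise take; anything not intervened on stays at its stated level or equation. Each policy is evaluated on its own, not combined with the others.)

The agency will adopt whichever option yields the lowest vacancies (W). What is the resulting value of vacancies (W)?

Policy A (D + 10):
  X = 85
  D = 127 + 10 = 137
  Z = 131 − 85 + 2·137 = 320
  W = -42 + 5·85 − 3·320 = -577
Policy B (Z + 14, X − 32):
  X = 85 − 32 = 53
  D = 127
  Z = 131 − 53 + 2·127 (+14 from intervention) = 346
  W = -42 + 5·53 − 3·346 = -815
Policy C (Z + 49):
  X = 85
  D = 127
  Z = 131 − 85 + 2·127 (+49 from intervention) = 349
  W = -42 + 5·85 − 3·349 = -664
Comparing — Policy A: W=-577, Policy B: W=-815, Policy C: W=-664. Lowest is -815 (Policy B).

-815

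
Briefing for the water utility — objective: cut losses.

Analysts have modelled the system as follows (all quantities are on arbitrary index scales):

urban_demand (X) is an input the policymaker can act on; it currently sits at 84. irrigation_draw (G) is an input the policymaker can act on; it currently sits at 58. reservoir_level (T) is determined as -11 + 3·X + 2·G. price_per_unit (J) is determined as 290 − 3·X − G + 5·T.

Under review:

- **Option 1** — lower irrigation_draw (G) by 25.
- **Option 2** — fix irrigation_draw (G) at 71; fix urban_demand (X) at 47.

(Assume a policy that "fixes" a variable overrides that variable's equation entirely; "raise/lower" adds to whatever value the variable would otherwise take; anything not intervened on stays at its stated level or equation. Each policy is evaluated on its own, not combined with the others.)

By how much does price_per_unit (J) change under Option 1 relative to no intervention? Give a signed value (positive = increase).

-225

Baseline:
  X = 84
  G = 58
  T = -11 + 3·84 + 2·58 = 357
  J = 290 − 3·84 − 58 + 5·357 = 1765
Option 1 (G − 25):
  X = 84
  G = 58 − 25 = 33
  T = -11 + 3·84 + 2·33 = 307
  J = 290 − 3·84 − 33 + 5·307 = 1540
Change in J: 1540 − 1765 = -225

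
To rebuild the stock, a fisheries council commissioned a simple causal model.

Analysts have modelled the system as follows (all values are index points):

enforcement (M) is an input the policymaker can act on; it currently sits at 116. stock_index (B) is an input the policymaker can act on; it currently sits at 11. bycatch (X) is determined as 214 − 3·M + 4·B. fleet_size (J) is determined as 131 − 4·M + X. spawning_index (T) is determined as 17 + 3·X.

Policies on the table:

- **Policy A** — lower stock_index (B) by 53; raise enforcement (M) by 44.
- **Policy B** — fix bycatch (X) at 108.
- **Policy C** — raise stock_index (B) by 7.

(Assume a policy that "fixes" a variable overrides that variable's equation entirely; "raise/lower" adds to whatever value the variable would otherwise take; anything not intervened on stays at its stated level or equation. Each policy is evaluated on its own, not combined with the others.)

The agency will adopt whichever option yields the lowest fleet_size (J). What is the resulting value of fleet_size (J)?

Policy A (B − 53, M + 44):
  M = 116 + 44 = 160
  B = 11 − 53 = -42
  X = 214 − 3·160 + 4·(-42) = -434
  J = 131 − 4·160 + (-434) = -943
Policy B (X := 108):
  M = 116
  B = 11
  X = 108
  J = 131 − 4·116 + 108 = -225
Policy C (B + 7):
  M = 116
  B = 11 + 7 = 18
  X = 214 − 3·116 + 4·18 = -62
  J = 131 − 4·116 + (-62) = -395
Comparing — Policy A: J=-943, Policy B: J=-225, Policy C: J=-395. Lowest is -943 (Policy A).

-943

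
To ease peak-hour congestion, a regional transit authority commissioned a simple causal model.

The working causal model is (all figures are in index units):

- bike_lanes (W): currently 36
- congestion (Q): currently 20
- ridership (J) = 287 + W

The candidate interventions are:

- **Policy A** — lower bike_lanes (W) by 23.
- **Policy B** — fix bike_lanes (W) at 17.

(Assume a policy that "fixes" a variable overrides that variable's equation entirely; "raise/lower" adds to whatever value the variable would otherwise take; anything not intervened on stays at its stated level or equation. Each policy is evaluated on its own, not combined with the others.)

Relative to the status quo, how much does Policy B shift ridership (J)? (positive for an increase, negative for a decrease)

Baseline:
  W = 36
  J = 287 + 36 = 323
Policy B (W := 17):
  W = 17
  J = 287 + 17 = 304
Change in J: 304 − 323 = -19

-19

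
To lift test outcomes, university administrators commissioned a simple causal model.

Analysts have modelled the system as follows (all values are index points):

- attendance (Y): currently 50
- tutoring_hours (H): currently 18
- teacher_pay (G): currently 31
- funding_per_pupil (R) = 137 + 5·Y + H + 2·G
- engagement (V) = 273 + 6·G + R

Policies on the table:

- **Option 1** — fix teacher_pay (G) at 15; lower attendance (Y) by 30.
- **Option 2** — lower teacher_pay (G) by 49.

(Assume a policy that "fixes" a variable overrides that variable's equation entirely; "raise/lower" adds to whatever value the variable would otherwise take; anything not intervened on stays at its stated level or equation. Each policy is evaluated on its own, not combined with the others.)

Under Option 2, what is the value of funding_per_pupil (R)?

Option 2 (G − 49):
  Y = 50
  H = 18
  G = 31 − 49 = -18
  R = 137 + 5·50 + 18 + 2·(-18) = 369

369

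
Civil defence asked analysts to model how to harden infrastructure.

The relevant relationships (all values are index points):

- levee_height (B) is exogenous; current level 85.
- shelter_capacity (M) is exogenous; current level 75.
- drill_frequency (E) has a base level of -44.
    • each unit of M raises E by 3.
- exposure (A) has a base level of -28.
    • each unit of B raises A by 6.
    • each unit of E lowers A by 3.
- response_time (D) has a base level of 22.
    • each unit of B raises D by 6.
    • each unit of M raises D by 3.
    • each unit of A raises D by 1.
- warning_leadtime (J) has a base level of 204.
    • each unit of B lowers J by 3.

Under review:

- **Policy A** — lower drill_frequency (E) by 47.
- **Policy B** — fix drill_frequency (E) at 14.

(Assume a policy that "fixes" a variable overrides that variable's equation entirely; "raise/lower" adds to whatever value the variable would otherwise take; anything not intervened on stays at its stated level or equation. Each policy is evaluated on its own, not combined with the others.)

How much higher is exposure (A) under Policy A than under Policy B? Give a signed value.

-360

Policy A (E − 47):
  B = 85
  M = 75
  E = -44 + 3·75 (−47 from intervention) = 134
  A = -28 + 6·85 − 3·134 = 80
Policy B (E := 14):
  B = 85
  M = 75
  E = 14
  A = -28 + 6·85 − 3·14 = 440
A: 80 − 440 = -360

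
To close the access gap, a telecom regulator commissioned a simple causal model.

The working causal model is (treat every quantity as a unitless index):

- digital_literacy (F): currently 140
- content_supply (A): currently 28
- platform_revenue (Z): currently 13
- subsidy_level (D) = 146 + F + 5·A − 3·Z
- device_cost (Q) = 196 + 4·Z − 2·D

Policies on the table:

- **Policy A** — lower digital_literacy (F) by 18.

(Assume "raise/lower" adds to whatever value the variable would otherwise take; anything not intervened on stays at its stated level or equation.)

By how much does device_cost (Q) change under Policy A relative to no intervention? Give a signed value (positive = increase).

36

Baseline:
  F = 140
  A = 28
  Z = 13
  D = 146 + 140 + 5·28 − 3·13 = 387
  Q = 196 + 4·13 − 2·387 = -526
Policy A (F − 18):
  F = 140 − 18 = 122
  A = 28
  Z = 13
  D = 146 + 122 + 5·28 − 3·13 = 369
  Q = 196 + 4·13 − 2·369 = -490
Change in Q: -490 − (-526) = 36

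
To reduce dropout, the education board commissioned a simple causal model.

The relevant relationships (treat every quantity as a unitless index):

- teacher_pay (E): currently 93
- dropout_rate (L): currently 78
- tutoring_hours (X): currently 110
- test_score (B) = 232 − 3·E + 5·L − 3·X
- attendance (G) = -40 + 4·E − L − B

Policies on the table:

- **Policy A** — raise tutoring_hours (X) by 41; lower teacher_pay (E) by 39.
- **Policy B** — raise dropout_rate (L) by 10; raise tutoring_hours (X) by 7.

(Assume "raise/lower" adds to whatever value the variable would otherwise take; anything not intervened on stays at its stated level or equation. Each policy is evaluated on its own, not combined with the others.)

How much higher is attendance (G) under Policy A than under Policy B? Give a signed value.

-111

Policy A (X + 41, E − 39):
  E = 93 − 39 = 54
  L = 78
  X = 110 + 41 = 151
  B = 232 − 3·54 + 5·78 − 3·151 = 7
  G = -40 + 4·54 − 78 − 7 = 91
Policy B (L + 10, X + 7):
  E = 93
  L = 78 + 10 = 88
  X = 110 + 7 = 117
  B = 232 − 3·93 + 5·88 − 3·117 = 42
  G = -40 + 4·93 − 88 − 42 = 202
G: 91 − 202 = -111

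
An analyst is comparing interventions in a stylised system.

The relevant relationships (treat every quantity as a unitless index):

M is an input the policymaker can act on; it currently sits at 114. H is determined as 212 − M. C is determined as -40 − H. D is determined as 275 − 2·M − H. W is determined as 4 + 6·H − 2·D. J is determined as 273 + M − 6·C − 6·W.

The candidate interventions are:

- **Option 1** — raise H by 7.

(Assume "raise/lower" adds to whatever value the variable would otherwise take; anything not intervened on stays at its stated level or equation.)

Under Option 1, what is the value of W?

Option 1 (H + 7):
  M = 114
  H = 212 − 114 (+7 from intervention) = 105
  D = 275 − 2·114 − 105 = -58
  W = 4 + 6·105 − 2·(-58) = 750

750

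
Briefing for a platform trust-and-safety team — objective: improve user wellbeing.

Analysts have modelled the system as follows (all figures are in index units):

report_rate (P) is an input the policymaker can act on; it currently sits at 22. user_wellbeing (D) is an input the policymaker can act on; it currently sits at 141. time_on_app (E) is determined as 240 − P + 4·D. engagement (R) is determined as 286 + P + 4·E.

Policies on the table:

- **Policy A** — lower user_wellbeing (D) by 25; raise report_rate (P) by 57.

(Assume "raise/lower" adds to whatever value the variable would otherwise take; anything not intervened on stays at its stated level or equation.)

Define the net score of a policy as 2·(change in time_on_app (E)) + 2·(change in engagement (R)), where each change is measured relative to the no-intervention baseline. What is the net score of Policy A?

-1456

Baseline:
  P = 22
  D = 141
  E = 240 − 22 + 4·141 = 782
  R = 286 + 22 + 4·782 = 3436
Policy A (D − 25, P + 57):
  P = 22 + 57 = 79
  D = 141 − 25 = 116
  E = 240 − 79 + 4·116 = 625
  R = 286 + 79 + 4·625 = 2865
ΔE = 625 − 782 = -157; ΔR = 2865 − 3436 = -571
Score = 2·(-157) + 2·(-571) = -1456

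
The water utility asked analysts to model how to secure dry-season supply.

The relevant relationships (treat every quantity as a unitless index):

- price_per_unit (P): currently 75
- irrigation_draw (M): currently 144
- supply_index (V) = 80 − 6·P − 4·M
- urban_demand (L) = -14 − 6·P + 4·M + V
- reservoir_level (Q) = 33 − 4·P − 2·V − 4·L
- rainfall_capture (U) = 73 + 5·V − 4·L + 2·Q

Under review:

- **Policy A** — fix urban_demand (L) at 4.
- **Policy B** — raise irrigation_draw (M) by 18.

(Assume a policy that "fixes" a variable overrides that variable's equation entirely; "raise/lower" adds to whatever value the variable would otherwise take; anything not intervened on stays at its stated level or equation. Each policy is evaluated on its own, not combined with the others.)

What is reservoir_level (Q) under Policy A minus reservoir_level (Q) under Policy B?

-3496

Policy A (L := 4):
  P = 75
  M = 144
  V = 80 − 6·75 − 4·144 = -946
  L = 4
  Q = 33 − 4·75 − 2·(-946) − 4·4 = 1609
Policy B (M + 18):
  P = 75
  M = 144 + 18 = 162
  V = 80 − 6·75 − 4·162 = -1018
  L = -14 − 6·75 + 4·162 + (-1018) = -834
  Q = 33 − 4·75 − 2·(-1018) − 4·(-834) = 5105
Q: 1609 − 5105 = -3496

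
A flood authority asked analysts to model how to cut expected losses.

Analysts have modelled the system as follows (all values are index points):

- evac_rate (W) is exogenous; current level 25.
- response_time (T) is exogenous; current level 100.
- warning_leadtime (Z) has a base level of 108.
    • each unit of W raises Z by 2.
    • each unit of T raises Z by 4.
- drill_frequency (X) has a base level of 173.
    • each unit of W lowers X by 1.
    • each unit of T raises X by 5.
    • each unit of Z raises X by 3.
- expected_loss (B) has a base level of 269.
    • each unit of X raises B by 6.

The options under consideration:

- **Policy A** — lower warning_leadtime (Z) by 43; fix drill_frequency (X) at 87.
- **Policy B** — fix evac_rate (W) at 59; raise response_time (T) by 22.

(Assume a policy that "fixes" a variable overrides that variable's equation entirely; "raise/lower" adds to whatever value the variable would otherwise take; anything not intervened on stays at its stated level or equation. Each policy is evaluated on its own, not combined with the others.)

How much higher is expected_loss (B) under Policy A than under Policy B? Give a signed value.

-16674

Policy A (Z − 43, X := 87):
  W = 25
  T = 100
  Z = 108 + 2·25 + 4·100 (−43 from intervention) = 515
  X = 87
  B = 269 + 6·87 = 791
Policy B (W := 59, T + 22):
  W = 59
  T = 100 + 22 = 122
  Z = 108 + 2·59 + 4·122 = 714
  X = 173 − 59 + 5·122 + 3·714 = 2866
  B = 269 + 6·2866 = 17465
B: 791 − 17465 = -16674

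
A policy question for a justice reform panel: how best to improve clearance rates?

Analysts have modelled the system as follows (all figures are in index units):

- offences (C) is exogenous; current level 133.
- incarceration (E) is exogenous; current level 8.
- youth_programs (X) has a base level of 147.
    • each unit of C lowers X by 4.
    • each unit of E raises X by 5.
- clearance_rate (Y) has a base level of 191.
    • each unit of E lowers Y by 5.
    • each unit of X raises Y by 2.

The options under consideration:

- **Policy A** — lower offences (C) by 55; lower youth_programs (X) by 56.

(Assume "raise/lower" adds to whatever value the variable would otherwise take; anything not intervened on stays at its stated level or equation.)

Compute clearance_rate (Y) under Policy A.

Policy A (C − 55, X − 56):
  C = 133 − 55 = 78
  E = 8
  X = 147 − 4·78 + 5·8 (−56 from intervention) = -181
  Y = 191 − 5·8 + 2·(-181) = -211

-211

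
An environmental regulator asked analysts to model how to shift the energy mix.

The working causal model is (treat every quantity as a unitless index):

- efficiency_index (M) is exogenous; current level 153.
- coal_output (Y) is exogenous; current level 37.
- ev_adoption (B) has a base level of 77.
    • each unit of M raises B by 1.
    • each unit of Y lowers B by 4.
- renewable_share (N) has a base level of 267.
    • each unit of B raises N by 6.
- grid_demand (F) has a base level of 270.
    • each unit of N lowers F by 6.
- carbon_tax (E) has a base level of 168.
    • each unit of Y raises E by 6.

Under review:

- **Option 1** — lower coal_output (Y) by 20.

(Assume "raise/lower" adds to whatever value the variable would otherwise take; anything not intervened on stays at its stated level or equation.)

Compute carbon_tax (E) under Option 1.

Option 1 (Y − 20):
  Y = 37 − 20 = 17
  E = 168 + 6·17 = 270

270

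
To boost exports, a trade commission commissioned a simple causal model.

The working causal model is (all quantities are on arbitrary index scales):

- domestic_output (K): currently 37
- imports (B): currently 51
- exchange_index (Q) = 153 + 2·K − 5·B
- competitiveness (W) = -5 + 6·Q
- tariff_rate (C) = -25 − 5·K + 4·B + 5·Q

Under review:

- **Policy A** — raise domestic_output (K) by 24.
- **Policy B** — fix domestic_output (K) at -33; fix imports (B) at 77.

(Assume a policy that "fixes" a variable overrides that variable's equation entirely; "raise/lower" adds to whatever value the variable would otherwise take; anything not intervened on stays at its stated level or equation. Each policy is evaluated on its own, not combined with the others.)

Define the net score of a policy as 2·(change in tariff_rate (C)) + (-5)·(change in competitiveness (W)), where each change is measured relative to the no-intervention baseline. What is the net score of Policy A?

-1200

Baseline:
  K = 37
  B = 51
  Q = 153 + 2·37 − 5·51 = -28
  W = -5 + 6·(-28) = -173
  C = -25 − 5·37 + 4·51 + 5·(-28) = -146
Policy A (K + 24):
  K = 37 + 24 = 61
  B = 51
  Q = 153 + 2·61 − 5·51 = 20
  W = -5 + 6·20 = 115
  C = -25 − 5·61 + 4·51 + 5·20 = -26
ΔC = -26 − (-146) = 120; ΔW = 115 − (-173) = 288
Score = 2·120 + (-5)·288 = -1200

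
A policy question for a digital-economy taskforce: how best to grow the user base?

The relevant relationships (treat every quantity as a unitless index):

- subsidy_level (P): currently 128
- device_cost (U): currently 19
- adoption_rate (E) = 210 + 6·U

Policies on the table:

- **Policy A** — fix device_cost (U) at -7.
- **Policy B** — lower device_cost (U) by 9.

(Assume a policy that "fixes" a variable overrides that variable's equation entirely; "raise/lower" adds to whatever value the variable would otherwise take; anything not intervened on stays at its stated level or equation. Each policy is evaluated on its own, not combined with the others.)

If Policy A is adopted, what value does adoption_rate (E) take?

Policy A (U := -7):
  U = -7
  E = 210 + 6·(-7) = 168

168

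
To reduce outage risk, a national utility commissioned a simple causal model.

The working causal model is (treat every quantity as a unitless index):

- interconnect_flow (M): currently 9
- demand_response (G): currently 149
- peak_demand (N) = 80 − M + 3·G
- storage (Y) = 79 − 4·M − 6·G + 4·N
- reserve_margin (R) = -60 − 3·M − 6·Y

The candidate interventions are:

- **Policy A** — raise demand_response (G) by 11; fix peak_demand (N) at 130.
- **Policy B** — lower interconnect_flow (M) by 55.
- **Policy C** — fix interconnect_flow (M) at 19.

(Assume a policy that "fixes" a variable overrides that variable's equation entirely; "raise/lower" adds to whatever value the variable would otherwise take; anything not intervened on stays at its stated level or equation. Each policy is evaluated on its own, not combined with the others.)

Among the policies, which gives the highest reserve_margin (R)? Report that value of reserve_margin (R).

2295

Policy A (G + 11, N := 130):
  M = 9
  G = 149 + 11 = 160
  N = 130
  Y = 79 − 4·9 − 6·160 + 4·130 = -397
  R = -60 − 3·9 − 6·(-397) = 2295
Policy B (M − 55):
  M = 9 − 55 = -46
  G = 149
  N = 80 − (-46) + 3·149 = 573
  Y = 79 − 4·(-46) − 6·149 + 4·573 = 1661
  R = -60 − 3·(-46) − 6·1661 = -9888
Policy C (M := 19):
  M = 19
  G = 149
  N = 80 − 19 + 3·149 = 508
  Y = 79 − 4·19 − 6·149 + 4·508 = 1141
  R = -60 − 3·19 − 6·1141 = -6963
Comparing — Policy A: R=2295, Policy B: R=-9888, Policy C: R=-6963. Highest is 2295 (Policy A).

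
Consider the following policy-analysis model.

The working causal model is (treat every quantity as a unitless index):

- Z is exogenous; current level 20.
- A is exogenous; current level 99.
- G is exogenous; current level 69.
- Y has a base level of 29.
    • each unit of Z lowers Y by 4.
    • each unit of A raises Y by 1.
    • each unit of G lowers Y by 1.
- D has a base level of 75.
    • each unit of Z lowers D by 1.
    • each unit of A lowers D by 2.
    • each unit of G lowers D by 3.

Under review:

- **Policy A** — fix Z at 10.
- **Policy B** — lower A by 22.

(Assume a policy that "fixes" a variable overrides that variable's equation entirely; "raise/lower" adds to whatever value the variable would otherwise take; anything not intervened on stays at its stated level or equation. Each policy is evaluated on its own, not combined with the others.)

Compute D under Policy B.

Policy B (A − 22):
  Z = 20
  A = 99 − 22 = 77
  G = 69
  D = 75 − 20 − 2·77 − 3·69 = -306

-306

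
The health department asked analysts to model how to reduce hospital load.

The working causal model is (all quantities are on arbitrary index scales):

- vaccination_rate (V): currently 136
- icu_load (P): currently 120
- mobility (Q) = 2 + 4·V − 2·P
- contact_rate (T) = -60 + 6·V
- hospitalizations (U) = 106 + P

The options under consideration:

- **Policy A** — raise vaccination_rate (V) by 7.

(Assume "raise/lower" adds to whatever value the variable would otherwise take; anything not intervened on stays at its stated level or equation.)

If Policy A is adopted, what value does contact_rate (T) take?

Policy A (V + 7):
  V = 136 + 7 = 143
  T = -60 + 6·143 = 798

798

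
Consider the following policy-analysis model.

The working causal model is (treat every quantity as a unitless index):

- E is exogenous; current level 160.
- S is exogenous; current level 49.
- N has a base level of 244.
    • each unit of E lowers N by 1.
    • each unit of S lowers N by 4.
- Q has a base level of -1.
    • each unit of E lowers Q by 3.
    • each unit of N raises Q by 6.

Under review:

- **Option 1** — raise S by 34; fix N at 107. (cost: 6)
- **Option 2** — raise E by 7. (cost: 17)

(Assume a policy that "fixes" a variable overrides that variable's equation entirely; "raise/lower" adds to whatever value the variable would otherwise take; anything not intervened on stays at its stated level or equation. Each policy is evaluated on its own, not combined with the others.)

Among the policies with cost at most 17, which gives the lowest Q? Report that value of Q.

-1216

Option 1 (S + 34, N := 107):
  E = 160
  S = 49 + 34 = 83
  N = 107
  Q = -1 − 3·160 + 6·107 = 161
Option 2 (E + 7):
  E = 160 + 7 = 167
  S = 49
  N = 244 − 167 − 4·49 = -119
  Q = -1 − 3·167 + 6·(-119) = -1216
Comparing — Option 1: Q=161, Option 2: Q=-1216. Lowest is -1216 (Option 2).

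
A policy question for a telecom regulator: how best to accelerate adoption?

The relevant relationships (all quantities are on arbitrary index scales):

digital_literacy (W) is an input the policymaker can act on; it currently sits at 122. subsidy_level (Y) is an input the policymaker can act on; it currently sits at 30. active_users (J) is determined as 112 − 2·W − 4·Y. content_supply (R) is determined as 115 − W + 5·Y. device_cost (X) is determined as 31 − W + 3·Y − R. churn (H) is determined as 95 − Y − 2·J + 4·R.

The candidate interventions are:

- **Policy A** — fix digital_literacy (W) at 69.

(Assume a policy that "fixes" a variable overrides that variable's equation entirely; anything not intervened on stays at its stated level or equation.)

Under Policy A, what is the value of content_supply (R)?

Policy A (W := 69):
  W = 69
  Y = 30
  R = 115 − 69 + 5·30 = 196

196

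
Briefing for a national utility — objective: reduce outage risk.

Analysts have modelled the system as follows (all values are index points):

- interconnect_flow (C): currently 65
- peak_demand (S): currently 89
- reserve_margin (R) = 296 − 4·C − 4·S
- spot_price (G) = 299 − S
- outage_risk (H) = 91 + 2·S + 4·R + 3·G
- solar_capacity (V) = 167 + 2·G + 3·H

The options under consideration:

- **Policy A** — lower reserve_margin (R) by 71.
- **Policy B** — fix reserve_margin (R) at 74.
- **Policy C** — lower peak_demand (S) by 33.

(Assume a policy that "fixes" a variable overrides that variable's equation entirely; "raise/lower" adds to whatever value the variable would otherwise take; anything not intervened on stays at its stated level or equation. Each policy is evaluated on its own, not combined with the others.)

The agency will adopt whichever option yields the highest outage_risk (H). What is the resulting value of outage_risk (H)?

1195

Policy A (R − 71):
  C = 65
  S = 89
  R = 296 − 4·65 − 4·89 (−71 from intervention) = -391
  G = 299 − 89 = 210
  H = 91 + 2·89 + 4·(-391) + 3·210 = -665
Policy B (R := 74):
  C = 65
  S = 89
  R = 74
  G = 299 − 89 = 210
  H = 91 + 2·89 + 4·74 + 3·210 = 1195
Policy C (S − 33):
  C = 65
  S = 89 − 33 = 56
  R = 296 − 4·65 − 4·56 = -188
  G = 299 − 56 = 243
  H = 91 + 2·56 + 4·(-188) + 3·243 = 180
Comparing — Policy A: H=-665, Policy B: H=1195, Policy C: H=180. Highest is 1195 (Policy B).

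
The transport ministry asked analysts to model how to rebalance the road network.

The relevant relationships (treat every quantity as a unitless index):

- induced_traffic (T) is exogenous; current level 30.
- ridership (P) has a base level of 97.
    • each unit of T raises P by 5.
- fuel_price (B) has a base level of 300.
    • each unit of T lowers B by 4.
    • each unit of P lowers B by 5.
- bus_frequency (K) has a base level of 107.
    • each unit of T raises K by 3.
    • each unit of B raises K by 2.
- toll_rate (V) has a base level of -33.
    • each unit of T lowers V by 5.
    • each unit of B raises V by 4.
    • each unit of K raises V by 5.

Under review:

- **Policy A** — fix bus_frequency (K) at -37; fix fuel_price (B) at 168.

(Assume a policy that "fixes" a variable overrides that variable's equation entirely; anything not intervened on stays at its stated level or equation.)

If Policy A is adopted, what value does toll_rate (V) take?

Policy A (K := -37, B := 168):
  T = 30
  P = 97 + 5·30 = 247
  B = 168
  K = -37
  V = -33 − 5·30 + 4·168 + 5·(-37) = 304

304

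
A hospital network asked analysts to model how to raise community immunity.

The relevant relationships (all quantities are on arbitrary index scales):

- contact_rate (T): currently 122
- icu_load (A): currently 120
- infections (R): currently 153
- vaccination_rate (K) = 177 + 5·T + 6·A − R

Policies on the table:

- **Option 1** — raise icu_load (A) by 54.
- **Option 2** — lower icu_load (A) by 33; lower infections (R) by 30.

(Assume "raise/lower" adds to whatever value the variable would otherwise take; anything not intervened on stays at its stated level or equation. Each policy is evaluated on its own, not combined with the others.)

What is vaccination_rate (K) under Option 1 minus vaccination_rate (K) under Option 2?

Option 1 (A + 54):
  T = 122
  A = 120 + 54 = 174
  R = 153
  K = 177 + 5·122 + 6·174 − 153 = 1678
Option 2 (A − 33, R − 30):
  T = 122
  A = 120 − 33 = 87
  R = 153 − 30 = 123
  K = 177 + 5·122 + 6·87 − 123 = 1186
K: 1678 − 1186 = 492

492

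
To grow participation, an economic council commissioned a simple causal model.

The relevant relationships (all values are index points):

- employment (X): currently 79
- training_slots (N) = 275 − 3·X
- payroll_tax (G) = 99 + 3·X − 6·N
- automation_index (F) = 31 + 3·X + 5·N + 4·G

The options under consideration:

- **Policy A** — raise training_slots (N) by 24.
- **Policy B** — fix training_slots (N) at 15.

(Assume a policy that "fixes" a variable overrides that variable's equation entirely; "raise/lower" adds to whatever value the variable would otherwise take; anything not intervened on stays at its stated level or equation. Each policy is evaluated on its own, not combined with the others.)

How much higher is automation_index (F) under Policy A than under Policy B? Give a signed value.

-893

Policy A (N + 24):
  X = 79
  N = 275 − 3·79 (+24 from intervention) = 62
  G = 99 + 3·79 − 6·62 = -36
  F = 31 + 3·79 + 5·62 + 4·(-36) = 434
Policy B (N := 15):
  X = 79
  N = 15
  G = 99 + 3·79 − 6·15 = 246
  F = 31 + 3·79 + 5·15 + 4·246 = 1327
F: 434 − 1327 = -893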